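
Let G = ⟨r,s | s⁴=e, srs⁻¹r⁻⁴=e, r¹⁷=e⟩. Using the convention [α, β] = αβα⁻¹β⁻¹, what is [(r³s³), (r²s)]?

[(r³s³), (r²s)] = (r³s³)·(r²s)·(r³s³)⁻¹·(r²s)⁻¹.
  (r³s³) · (r²s) = r¹²
  (r¹²) · (r⁵s) = s
  s · (r⁸s³) = r¹⁵

Answer: r¹⁵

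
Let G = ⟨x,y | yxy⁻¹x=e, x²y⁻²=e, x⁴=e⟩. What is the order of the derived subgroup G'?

G' = [G, G] is generated by all commutators. The generator-pair commutators are: [x, y] = x².
The subgroup they normally generate is {e, x²}, of order 2.
Check: |G/G'| = 8/2 = 4 is the order of the abelianisation.

Answer: 2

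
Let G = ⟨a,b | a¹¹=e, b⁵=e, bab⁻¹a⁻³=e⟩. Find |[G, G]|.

G' = [G, G] is generated by all commutators. The generator-pair commutators are: [a, b] = a⁹.
The subgroup they normally generate is {e, a, a², a³, a⁴, a⁵, a⁶, a⁷, a⁸, a⁹, a¹⁰}, of order 11.
Check: |G/G'| = 55/11 = 5 is the order of the abelianisation.

Answer: 11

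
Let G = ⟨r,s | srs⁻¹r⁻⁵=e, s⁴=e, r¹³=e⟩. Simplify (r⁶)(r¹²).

Compute (r⁶) · (r¹²) by multiplying left to right and reducing via the relations at each step:
  (r⁶) · r¹² = r⁵

Answer: r⁵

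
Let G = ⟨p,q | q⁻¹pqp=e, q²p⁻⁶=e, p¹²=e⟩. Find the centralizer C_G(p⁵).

⟨p⁵⟩ ⊆ C_G(p⁵) since powers of p⁵ commute with p⁵; so |C_G(p⁵)| ≥ |⟨p⁵⟩| = 12.
By orbit–stabilizer, |C_G(p⁵)| = |G| / |conj. class of p⁵| = 24 / 2 = 12.
The 12 elements commuting with p⁵ are {e, p, p², p³, p⁴, p⁵, p⁶, p⁷, p⁸, p⁹, p¹⁰, p¹¹}.

Answer: {e, p, p², p³, p⁴, p⁵, p⁶, p⁷, p⁸, p⁹, p¹⁰, p¹¹}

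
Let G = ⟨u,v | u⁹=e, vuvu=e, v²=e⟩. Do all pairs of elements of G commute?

u·v = uv but v·u = u⁸v, so u·v ≠ v·u and G is not abelian.

Answer: No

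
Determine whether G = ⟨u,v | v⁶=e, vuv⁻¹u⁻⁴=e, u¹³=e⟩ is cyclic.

Every cyclic group is abelian. But u·v = uv while v·u = u⁴v, so u·v ≠ v·u and G is not abelian. Hence G is not cyclic.

Answer: No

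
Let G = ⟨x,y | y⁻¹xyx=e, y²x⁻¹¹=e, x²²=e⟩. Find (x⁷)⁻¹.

The order of (x⁷) is 22 (smallest k with (x⁷)ᵏ = e), so (x⁷)⁻¹ = (x⁷)²¹ = x¹⁵.
Check: (x⁷) · (x¹⁵) → (x⁷) · x¹⁵ = e, giving e as required.

Answer: x¹⁵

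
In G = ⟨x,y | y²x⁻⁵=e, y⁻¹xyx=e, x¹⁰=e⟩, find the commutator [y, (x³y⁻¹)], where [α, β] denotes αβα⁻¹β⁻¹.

[y, (x³y⁻¹)] = y·(x³y⁻¹)·y⁻¹·(x³y⁻¹)⁻¹.
  y · (x³y⁻¹) = x⁷
  (x⁷) · (y⁻¹) = x²y
  (x²y) · (x³y) = x⁴

Answer: x⁴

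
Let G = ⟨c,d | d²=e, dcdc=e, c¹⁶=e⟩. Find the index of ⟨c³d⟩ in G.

First find ord(c³d) by computing successive powers:
  (c³d)¹ = c³d, (c³d)² = e.
So |⟨c³d⟩| = ord(c³d) = 2. With |G| = 32, by Lagrange [G : ⟨c³d⟩] = 32/2 = 16.

Answer: 16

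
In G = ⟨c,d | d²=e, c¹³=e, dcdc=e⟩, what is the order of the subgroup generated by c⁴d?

|⟨c⁴d⟩| equals the order of c⁴d. Compute successive powers until reaching e:
  (c⁴d)¹ = c⁴d, (c⁴d)² = e.
The smallest positive k with (c⁴d)ᵏ = e is 2, so |⟨c⁴d⟩| = 2.

Answer: 2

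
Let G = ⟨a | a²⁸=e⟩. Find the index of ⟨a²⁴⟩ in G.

First find ord(a²⁴) by computing successive powers:
  (a²⁴)¹ = a²⁴, (a²⁴)² = a²⁰, (a²⁴)³ = a¹⁶, (a²⁴)⁴ = a¹², (a²⁴)⁵ = a⁸, (a²⁴)⁶ = a⁴, (a²⁴)⁷ = e.
So |⟨a²⁴⟩| = ord(a²⁴) = 7. With |G| = 28, by Lagrange [G : ⟨a²⁴⟩] = 28/7 = 4.

Answer: 4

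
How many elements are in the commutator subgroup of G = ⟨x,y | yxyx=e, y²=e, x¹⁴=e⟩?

G' = [G, G] is generated by all commutators. The generator-pair commutators are: [x, y] = x².
The subgroup they normally generate is {e, x², x⁴, x⁶, x⁸, x¹⁰, x¹²}, of order 7.
Check: |G/G'| = 28/7 = 4 is the order of the abelianisation.

Answer: 7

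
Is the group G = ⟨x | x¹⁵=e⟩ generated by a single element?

|G| = 15. The element x has order 15 (its powers give 15 distinct elements), so ⟨x⟩ = G and G is cyclic.

Answer: Yes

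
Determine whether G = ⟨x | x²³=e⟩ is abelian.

G has a single generator, so G is cyclic and hence abelian.

Answer: Yes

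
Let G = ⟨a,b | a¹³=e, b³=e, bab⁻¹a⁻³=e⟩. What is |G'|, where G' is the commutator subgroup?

G' = [G, G] is generated by all commutators. The generator-pair commutators are: [a, b] = a¹¹.
The subgroup they normally generate is {e, a, a², a³, a⁴, a⁵, a⁶, a⁷, a⁸, a⁹, a¹⁰, a¹¹, a¹²}, of order 13.
Check: |G/G'| = 39/13 = 3 is the order of the abelianisation.

Answer: 13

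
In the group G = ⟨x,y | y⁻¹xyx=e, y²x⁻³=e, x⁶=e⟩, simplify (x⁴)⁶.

Compute successive powers of (x⁴), reducing at each step:
  (x⁴)²: (x⁴) · x⁴ = x²
  (x⁴)³: (x²) · x⁴ = e
  (x⁴)⁴: e · x⁴ = x⁴
  (x⁴)⁵: (x⁴) · x⁴ = x²
  (x⁴)⁶: (x²) · x⁴ = e

Answer: e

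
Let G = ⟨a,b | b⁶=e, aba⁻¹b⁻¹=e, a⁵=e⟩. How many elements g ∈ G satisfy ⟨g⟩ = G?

G is cyclic of order 30. An element generates G iff its order is 30, and a cyclic group of order 30 has exactly φ(30) = 8 such elements.

Answer: 8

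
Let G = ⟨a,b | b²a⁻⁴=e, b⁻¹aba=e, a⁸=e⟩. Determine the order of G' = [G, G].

G' = [G, G] is generated by all commutators. The generator-pair commutators are: [a, b] = a².
The subgroup they normally generate is {e, a², a⁴, a⁶}, of order 4.
Check: |G/G'| = 16/4 = 4 is the order of the abelianisation.

Answer: 4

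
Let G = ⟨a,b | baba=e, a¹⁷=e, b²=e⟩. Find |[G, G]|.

G' = [G, G] is generated by all commutators. The generator-pair commutators are: [a, b] = a².
The subgroup they normally generate is {e, a, a², a³, a⁴, a⁵, a⁶, a⁷, a⁸, a⁹, a¹⁰, a¹¹, a¹², a¹³, a¹⁴, a¹⁵, a¹⁶}, of order 17.
Check: |G/G'| = 34/17 = 2 is the order of the abelianisation.

Answer: 17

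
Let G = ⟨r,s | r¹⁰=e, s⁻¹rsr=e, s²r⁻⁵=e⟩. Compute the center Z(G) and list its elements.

An element z ∈ Z(G) iff z commutes with every generator.
For example r⁵ is central: (r⁵)·r = r⁶ = r·(r⁵); (r⁵)·s = s⁻¹ = s·(r⁵).
Whereas r ∉ Z(G) since r·s = rs ≠ r⁴s⁻¹ = s·r.
Checking each of the 20 elements this way gives Z(G) = {e, r⁵}, of order 2.

Answer: {e, r⁵}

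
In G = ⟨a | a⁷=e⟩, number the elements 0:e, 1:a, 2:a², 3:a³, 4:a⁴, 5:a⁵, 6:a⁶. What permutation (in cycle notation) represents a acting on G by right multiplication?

(0 1 2 3 4 5 6)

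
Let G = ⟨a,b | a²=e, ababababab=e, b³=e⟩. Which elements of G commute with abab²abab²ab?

⟨abab²abab²ab⟩ ⊆ C_G(abab²abab²ab) since powers of abab²abab²ab commute with abab²abab²ab; so |C_G(abab²abab²ab)| ≥ |⟨abab²abab²ab⟩| = 2.
By orbit–stabilizer, |C_G(abab²abab²ab)| = |G| / |conj. class of abab²abab²ab| = 60 / 15 = 4.
The 4 elements commuting with abab²abab²ab are {e, a, abab²abab²ab, bab²abab²ab}.

Answer: {e, a, abab²abab²ab, bab²abab²ab}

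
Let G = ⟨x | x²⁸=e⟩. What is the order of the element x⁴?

Compute successive powers until reaching e:
  (x⁴)¹ = x⁴, (x⁴)² = x⁸, (x⁴)³ = x¹², (x⁴)⁴ = x¹⁶, (x⁴)⁵ = x²⁰, (x⁴)⁶ = x²⁴, (x⁴)⁷ = e.
The smallest positive k with (x⁴)ᵏ = e is 7.

Answer: 7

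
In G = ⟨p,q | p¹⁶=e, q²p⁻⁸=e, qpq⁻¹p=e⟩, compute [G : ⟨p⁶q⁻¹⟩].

First find ord(p⁶q⁻¹) by computing successive powers:
  (p⁶q⁻¹)¹ = p⁶q⁻¹, (p⁶q⁻¹)² = p⁸, (p⁶q⁻¹)³ = p⁶q, (p⁶q⁻¹)⁴ = e.
So |⟨p⁶q⁻¹⟩| = ord(p⁶q⁻¹) = 4. With |G| = 32, by Lagrange [G : ⟨p⁶q⁻¹⟩] = 32/4 = 8.

Answer: 8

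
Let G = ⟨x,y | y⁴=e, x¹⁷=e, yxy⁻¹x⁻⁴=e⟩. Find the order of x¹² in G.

Compute successive powers until reaching e:
  (x¹²)¹ = x¹², (x¹²)² = x⁷, (x¹²)³ = x², (x¹²)⁴ = x¹⁴, (x¹²)⁵ = x⁹, (x¹²)⁶ = x⁴, (x¹²)⁷ = x¹⁶, (x¹²)⁸ = x¹¹, (x¹²)⁹ = x⁶, (x¹²)¹⁰ = x, (x¹²)¹¹ = x¹³, (x¹²)¹² = x⁸, (x¹²)¹³ = x³, (x¹²)¹⁴ = x¹⁵, (x¹²)¹⁵ = x¹⁰, (x¹²)¹⁶ = x⁵, (x¹²)¹⁷ = e.
The smallest positive k with (x¹²)ᵏ = e is 17.

Answer: 17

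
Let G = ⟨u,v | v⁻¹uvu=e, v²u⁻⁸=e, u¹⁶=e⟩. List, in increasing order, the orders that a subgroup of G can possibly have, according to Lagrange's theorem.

|G| = 32 = 2⁵. By Lagrange's theorem the order of any subgroup divides 32; the divisors of 32 are 1, 2, 4, 8, 16, 32.

Answer: 1, 2, 4, 8, 16, 32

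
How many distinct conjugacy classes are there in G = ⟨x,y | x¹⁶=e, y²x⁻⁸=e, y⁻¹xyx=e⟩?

The conjugacy classes (representative and size) are:
  [e] (size 1), [x] (size 2), [x¹⁴] (size 2), [x³] (size 2), [x¹²] (size 2), [x⁵] (size 2), [x¹⁰] (size 2), [x⁷] (size 2), [x⁸] (size 1), [x⁶y] (size 8), [x³y⁻¹] (size 8).
Class equation: 1 + 2 + 2 + 2 + 2 + 2 + 2 + 2 + 1 + 8 + 8 = 32 = |G|. So G has 11 conjugacy classes.

Answer: 11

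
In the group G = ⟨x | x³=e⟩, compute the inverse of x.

The order of x is 3 (smallest k with xᵏ = e), so x⁻¹ = x² = x².
Check: x · (x²) → x · x² = e, giving e as required.

Answer: x²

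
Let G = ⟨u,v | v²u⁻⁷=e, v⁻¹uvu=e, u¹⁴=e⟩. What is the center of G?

An element z ∈ Z(G) iff z commutes with every generator.
For example u⁷ is central: (u⁷)·u = u⁸ = u·(u⁷); (u⁷)·v = v⁻¹ = v·(u⁷).
Whereas u ∉ Z(G) since u·v = uv ≠ u⁶v⁻¹ = v·u.
Checking each of the 28 elements this way gives Z(G) = {e, u⁷}, of order 2.

Answer: {e, u⁷}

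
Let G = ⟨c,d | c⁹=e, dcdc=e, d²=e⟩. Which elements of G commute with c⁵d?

⟨c⁵d⟩ ⊆ C_G(c⁵d) since powers of c⁵d commute with c⁵d; so |C_G(c⁵d)| ≥ |⟨c⁵d⟩| = 2.
By orbit–stabilizer, |C_G(c⁵d)| = |G| / |conj. class of c⁵d| = 18 / 9 = 2.
The 2 elements commuting with c⁵d are {e, c⁵d}.

Answer: {e, c⁵d}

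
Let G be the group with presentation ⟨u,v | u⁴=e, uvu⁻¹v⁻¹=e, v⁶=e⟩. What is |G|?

Enumerate words in the generators, reducing via the relations: the distinct elements are
  {e, u, v, uv, u², u³, v², v³, v⁴, v⁵, uv², uv³, uv⁴, uv⁵, u²v, u³v, u²v², u²v³, u²v⁴, u²v⁵, u³v², u³v³, u³v⁴, u³v⁵}.
No further products give new elements, so |G| = 24.

Answer: 24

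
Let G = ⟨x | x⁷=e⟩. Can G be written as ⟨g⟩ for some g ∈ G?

|G| = 7. The element x has order 7 (its powers give 7 distinct elements), so ⟨x⟩ = G and G is cyclic.

Answer: Yes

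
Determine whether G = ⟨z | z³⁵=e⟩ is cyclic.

|G| = 35. The element z has order 35 (its powers give 35 distinct elements), so ⟨z⟩ = G and G is cyclic.

Answer: Yes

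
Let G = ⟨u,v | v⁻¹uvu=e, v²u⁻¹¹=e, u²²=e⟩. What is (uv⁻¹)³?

Compute successive powers of (uv⁻¹), reducing at each step:
  (uv⁻¹)²: (uv⁻¹) · u = v⁻¹;   (v⁻¹) · v⁻¹ = u¹¹
  (uv⁻¹)³: (u¹¹) · u = u¹²;   (u¹²) · v⁻¹ = uv

Answer: uv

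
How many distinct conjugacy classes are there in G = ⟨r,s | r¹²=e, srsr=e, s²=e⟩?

The conjugacy classes (representative and size) are:
  [e] (size 1), [r¹¹] (size 2), [r²] (size 2), [r⁹] (size 2), [r⁴] (size 2), [r⁵] (size 2), [r⁶] (size 1), [s] (size 6), [rs] (size 6).
Class equation: 1 + 2 + 2 + 2 + 2 + 2 + 1 + 6 + 6 = 24 = |G|. So G has 9 conjugacy classes.

Answer: 9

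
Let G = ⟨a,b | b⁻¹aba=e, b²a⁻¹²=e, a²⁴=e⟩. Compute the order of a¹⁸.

Compute successive powers until reaching e:
  (a¹⁸)¹ = a¹⁸, (a¹⁸)² = a¹², (a¹⁸)³ = a⁶, (a¹⁸)⁴ = e.
The smallest positive k with (a¹⁸)ᵏ = e is 4.

Answer: 4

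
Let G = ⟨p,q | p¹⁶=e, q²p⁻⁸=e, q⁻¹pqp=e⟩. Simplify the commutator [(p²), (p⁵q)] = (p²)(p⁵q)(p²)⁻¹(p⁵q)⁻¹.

[(p²), (p⁵q)] = (p²)·(p⁵q)·(p²)⁻¹·(p⁵q)⁻¹.
  (p²) · (p⁵q) = p⁷q
  (p⁷q) · (p¹⁴) = pq⁻¹
  (pq⁻¹) · (p⁵q⁻¹) = p⁴

Answer: p⁴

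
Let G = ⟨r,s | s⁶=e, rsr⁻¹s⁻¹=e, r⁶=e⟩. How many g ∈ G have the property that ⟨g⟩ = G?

⟨g⟩ = G would require ord(g) = |G| = 36, but the maximum element order in G is 6 < 36. So G is not cyclic and no single element generates it: the count is 0.

Answer: 0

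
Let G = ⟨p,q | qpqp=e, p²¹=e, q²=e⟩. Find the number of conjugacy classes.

The conjugacy classes (representative and size) are:
  [e] (size 1), [p²⁰] (size 2), [p²] (size 2), [p³] (size 2), [p¹⁷] (size 2), [p⁵] (size 2), [p⁶] (size 2), [p⁷] (size 2), [p⁸] (size 2), [p⁹] (size 2), [p¹⁰] (size 2), [q] (size 21).
Class equation: 1 + 2 + 2 + 2 + 2 + 2 + 2 + 2 + 2 + 2 + 2 + 21 = 42 = |G|. So G has 12 conjugacy classes.

Answer: 12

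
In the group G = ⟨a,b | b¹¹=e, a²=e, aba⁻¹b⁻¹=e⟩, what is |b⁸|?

Compute successive powers until reaching e:
  (b⁸)¹ = b⁸, (b⁸)² = b⁵, (b⁸)³ = b², (b⁸)⁴ = b¹⁰, (b⁸)⁵ = b⁷, (b⁸)⁶ = b⁴, (b⁸)⁷ = b, (b⁸)⁸ = b⁹, (b⁸)⁹ = b⁶, (b⁸)¹⁰ = b³, (b⁸)¹¹ = e.
The smallest positive k with (b⁸)ᵏ = e is 11.

Answer: 11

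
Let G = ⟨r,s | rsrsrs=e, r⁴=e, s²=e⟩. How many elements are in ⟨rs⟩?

|⟨rs⟩| equals the order of rs. Compute successive powers until reaching e:
  (rs)¹ = rs, (rs)² = sr³, (rs)³ = e.
The smallest positive k with (rs)ᵏ = e is 3, so |⟨rs⟩| = 3.

Answer: 3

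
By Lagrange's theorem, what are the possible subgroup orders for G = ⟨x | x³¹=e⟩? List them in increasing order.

|G| = 31 = 31. By Lagrange's theorem the order of any subgroup divides 31; the divisors of 31 are 1, 31.

Answer: 1, 31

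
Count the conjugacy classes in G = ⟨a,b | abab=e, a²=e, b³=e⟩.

The conjugacy classes (representative and size) are:
  [e] (size 1), [ab²] (size 3), [b²] (size 2).
Class equation: 1 + 3 + 2 = 6 = |G|. So G has 3 conjugacy classes.

Answer: 3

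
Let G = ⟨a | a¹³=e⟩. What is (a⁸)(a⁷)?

Compute (a⁸) · (a⁷) by multiplying left to right and reducing via the relations at each step:
  (a⁸) · a⁷ = a²

Answer: a²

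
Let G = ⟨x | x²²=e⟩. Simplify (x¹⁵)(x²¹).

Compute (x¹⁵) · (x²¹) by multiplying left to right and reducing via the relations at each step:
  (x¹⁵) · x²¹ = x¹⁴

Answer: x¹⁴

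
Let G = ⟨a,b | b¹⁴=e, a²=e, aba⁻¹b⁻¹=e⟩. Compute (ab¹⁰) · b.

Compute (ab¹⁰) · b by multiplying left to right and reducing via the relations at each step:
  (ab¹⁰) · b = ab¹¹

Answer: ab¹¹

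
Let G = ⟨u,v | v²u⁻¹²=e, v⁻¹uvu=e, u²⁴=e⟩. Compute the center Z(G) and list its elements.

An element z ∈ Z(G) iff z commutes with every generator.
For example u¹² is central: (u¹²)·u = u¹³ = u·(u¹²); (u¹²)·v = v⁻¹ = v·(u¹²).
Whereas u ∉ Z(G) since u·v = uv ≠ u¹¹v⁻¹ = v·u.
Checking each of the 48 elements this way gives Z(G) = {e, u¹²}, of order 2.

Answer: {e, u¹²}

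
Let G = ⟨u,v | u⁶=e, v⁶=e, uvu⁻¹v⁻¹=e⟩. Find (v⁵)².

Compute successive powers of (v⁵), reducing at each step:
  (v⁵)²: (v⁵) · v⁵ = v⁴

Answer: v⁴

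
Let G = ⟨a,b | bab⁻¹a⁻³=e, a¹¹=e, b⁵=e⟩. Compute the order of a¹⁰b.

Compute successive powers until reaching e:
  (a¹⁰b)¹ = a¹⁰b, (a¹⁰b)² = a⁷b², (a¹⁰b)³ = a⁹b³, (a¹⁰b)⁴ = a⁴b⁴, (a¹⁰b)⁵ = e.
The smallest positive k with (a¹⁰b)ᵏ = e is 5.

Answer: 5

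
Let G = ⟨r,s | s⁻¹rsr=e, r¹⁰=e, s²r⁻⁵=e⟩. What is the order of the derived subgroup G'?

G' = [G, G] is generated by all commutators. The generator-pair commutators are: [r, s] = r².
The subgroup they normally generate is {e, r², r⁴, r⁶, r⁸}, of order 5.
Check: |G/G'| = 20/5 = 4 is the order of the abelianisation.

Answer: 5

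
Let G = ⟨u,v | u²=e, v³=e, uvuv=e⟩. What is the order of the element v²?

Compute successive powers until reaching e:
  (v²)¹ = v², (v²)² = v, (v²)³ = e.
The smallest positive k with (v²)ᵏ = e is 3.

Answer: 3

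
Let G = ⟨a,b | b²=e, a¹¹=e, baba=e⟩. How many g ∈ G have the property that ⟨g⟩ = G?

⟨g⟩ = G would require ord(g) = |G| = 22, but the maximum element order in G is 11 < 22. So G is not cyclic and no single element generates it: the count is 0.

Answer: 0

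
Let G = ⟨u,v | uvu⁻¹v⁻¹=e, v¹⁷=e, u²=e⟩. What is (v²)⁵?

Compute successive powers of (v²), reducing at each step:
  (v²)²: (v²) · v² = v⁴
  (v²)³: (v⁴) · v² = v⁶
  (v²)⁴: (v⁶) · v² = v⁸
  (v²)⁵: (v⁸) · v² = v¹⁰

Answer: v¹⁰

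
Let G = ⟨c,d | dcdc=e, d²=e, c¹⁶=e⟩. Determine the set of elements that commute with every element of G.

An element z ∈ Z(G) iff z commutes with every generator.
For example c⁸ is central: (c⁸)·c = c⁹ = c·(c⁸); (c⁸)·d = c⁸d = d·(c⁸).
Whereas c ∉ Z(G) since c·d = cd ≠ c¹⁵d = d·c.
Checking each of the 32 elements this way gives Z(G) = {e, c⁸}, of order 2.

Answer: {e, c⁸}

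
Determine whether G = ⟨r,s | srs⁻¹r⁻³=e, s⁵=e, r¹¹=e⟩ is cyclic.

Every cyclic group is abelian. But r·s = rs while s·r = r³s, so r·s ≠ s·r and G is not abelian. Hence G is not cyclic.

Answer: No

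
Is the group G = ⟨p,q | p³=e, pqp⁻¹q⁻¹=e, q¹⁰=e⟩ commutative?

Each pair of generators commutes: p·q = pq = q·p. Since the generators pairwise commute, every element of G commutes with every other, so G is abelian.

Answer: Yes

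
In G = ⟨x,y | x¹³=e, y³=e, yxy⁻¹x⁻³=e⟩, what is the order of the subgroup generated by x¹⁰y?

|⟨x¹⁰y⟩| equals the order of x¹⁰y. Compute successive powers until reaching e:
  (x¹⁰y)¹ = x¹⁰y, (x¹⁰y)² = xy², (x¹⁰y)³ = e.
The smallest positive k with (x¹⁰y)ᵏ = e is 3, so |⟨x¹⁰y⟩| = 3.

Answer: 3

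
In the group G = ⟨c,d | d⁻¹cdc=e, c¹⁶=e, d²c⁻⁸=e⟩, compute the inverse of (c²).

The order of (c²) is 8 (smallest k with (c²)ᵏ = e), so (c²)⁻¹ = (c²)⁷ = c¹⁴.
Check: (c²) · (c¹⁴) → (c²) · c¹⁴ = e, giving e as required.

Answer: c¹⁴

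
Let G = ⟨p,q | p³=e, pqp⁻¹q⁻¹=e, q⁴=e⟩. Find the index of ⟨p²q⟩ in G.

First find ord(p²q) by computing successive powers:
  (p²q)¹ = p²q, (p²q)² = pq², (p²q)³ = q³, (p²q)⁴ = p², (p²q)⁵ = pq, (p²q)⁶ = q², (p²q)⁷ = p²q³, (p²q)⁸ = p, (p²q)⁹ = q, (p²q)¹⁰ = p²q², (p²q)¹¹ = pq³, (p²q)¹² = e.
So |⟨p²q⟩| = ord(p²q) = 12. With |G| = 12, by Lagrange [G : ⟨p²q⟩] = 12/12 = 1.

Answer: 1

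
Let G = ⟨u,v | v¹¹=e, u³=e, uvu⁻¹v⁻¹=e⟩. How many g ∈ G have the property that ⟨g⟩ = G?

G is cyclic of order 33. An element generates G iff its order is 33, and a cyclic group of order 33 has exactly φ(33) = 20 such elements.

Answer: 20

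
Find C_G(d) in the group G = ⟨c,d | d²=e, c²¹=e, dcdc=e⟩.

⟨d⟩ ⊆ C_G(d) since powers of d commute with d; so |C_G(d)| ≥ |⟨d⟩| = 2.
By orbit–stabilizer, |C_G(d)| = |G| / |conj. class of d| = 42 / 21 = 2.
The 2 elements commuting with d are {e, d}.

Answer: {e, d}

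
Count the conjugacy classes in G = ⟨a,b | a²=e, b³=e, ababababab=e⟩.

The conjugacy classes (representative and size) are:
  [e] (size 1), [abab²abab²a] (size 15), [babab²a] (size 20), [ab²ab²a] (size 12), [b²abab²] (size 12).
Class equation: 1 + 15 + 20 + 12 + 12 = 60 = |G|. So G has 5 conjugacy classes.

Answer: 5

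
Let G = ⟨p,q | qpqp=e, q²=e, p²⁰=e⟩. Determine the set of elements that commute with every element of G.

An element z ∈ Z(G) iff z commutes with every generator.
For example p¹⁰ is central: (p¹⁰)·p = p¹¹ = p·(p¹⁰); (p¹⁰)·q = p¹⁰q = q·(p¹⁰).
Whereas p ∉ Z(G) since p·q = pq ≠ p¹⁹q = q·p.
Checking each of the 40 elements this way gives Z(G) = {e, p¹⁰}, of order 2.

Answer: {e, p¹⁰}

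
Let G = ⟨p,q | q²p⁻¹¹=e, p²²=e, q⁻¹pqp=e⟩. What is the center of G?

An element z ∈ Z(G) iff z commutes with every generator.
For example p¹¹ is central: (p¹¹)·p = p¹² = p·(p¹¹); (p¹¹)·q = q⁻¹ = q·(p¹¹).
Whereas p ∉ Z(G) since p·q = pq ≠ p¹⁰q⁻¹ = q·p.
Checking each of the 44 elements this way gives Z(G) = {e, p¹¹}, of order 2.

Answer: {e, p¹¹}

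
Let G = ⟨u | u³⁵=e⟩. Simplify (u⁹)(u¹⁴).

Compute (u⁹) · (u¹⁴) by multiplying left to right and reducing via the relations at each step:
  (u⁹) · u¹⁴ = u²³

Answer: u²³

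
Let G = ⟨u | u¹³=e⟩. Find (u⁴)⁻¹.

The order of (u⁴) is 13 (smallest k with (u⁴)ᵏ = e), so (u⁴)⁻¹ = (u⁴)¹² = u⁹.
Check: (u⁴) · (u⁹) → (u⁴) · u⁹ = e, giving e as required.

Answer: u⁹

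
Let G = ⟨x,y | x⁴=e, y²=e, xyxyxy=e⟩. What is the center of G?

An element z ∈ Z(G) iff z commutes with every generator.
For example e is central: e·x = x = x·e; e·y = y = y·e.
Whereas x ∉ Z(G) since x·y = xy ≠ yx = y·x.
Checking each of the 24 elements this way gives Z(G) = {e}, of order 1.

Answer: {e}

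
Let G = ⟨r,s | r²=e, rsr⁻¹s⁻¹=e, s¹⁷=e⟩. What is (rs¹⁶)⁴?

Compute successive powers of (rs¹⁶), reducing at each step:
  (rs¹⁶)²: (rs¹⁶) · r = s¹⁶;   (s¹⁶) · s¹⁶ = s¹⁵
  (rs¹⁶)³: (s¹⁵) · r = rs¹⁵;   (rs¹⁵) · s¹⁶ = rs¹⁴
  (rs¹⁶)⁴: (rs¹⁴) · r = s¹⁴;   (s¹⁴) · s¹⁶ = s¹³

Answer: s¹³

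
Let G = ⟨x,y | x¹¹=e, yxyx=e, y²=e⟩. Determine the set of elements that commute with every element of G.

An element z ∈ Z(G) iff z commutes with every generator.
For example e is central: e·x = x = x·e; e·y = y = y·e.
Whereas x ∉ Z(G) since x·y = xy ≠ x¹⁰y = y·x.
Checking each of the 22 elements this way gives Z(G) = {e}, of order 1.

Answer: {e}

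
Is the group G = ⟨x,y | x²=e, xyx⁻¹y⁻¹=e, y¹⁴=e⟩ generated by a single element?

|G| = 28, but the maximum element order in G is 14 < 28. No single element generates all of G, so G is not cyclic.

Answer: No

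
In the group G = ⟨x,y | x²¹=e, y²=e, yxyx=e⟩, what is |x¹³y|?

Compute successive powers until reaching e:
  (x¹³y)¹ = x¹³y, (x¹³y)² = e.
The smallest positive k with (x¹³y)ᵏ = e is 2.

Answer: 2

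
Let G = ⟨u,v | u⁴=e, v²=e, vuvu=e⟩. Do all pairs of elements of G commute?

u·v = uv but v·u = u³v, so u·v ≠ v·u and G is not abelian.

Answer: No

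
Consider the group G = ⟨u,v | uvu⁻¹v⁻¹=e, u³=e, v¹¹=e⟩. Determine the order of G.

Enumerate words in the generators, reducing via the relations: the distinct elements are
  {e, u, v, uv, u², v², v³, v⁴, v⁵, v⁶, v⁷, v⁸, v⁹, uv², uv³, uv⁴, uv⁵, uv⁶, uv⁷, uv⁸, uv⁹, u²v, v¹⁰, uv¹⁰, u²v², u²v³, u²v⁴, u²v⁵, u²v⁶, u²v⁷, u²v⁸, u²v⁹, u²v¹⁰}.
No further products give new elements, so |G| = 33.

Answer: 33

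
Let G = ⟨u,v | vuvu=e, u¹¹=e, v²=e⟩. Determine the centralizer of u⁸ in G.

⟨u⁸⟩ ⊆ C_G(u⁸) since powers of u⁸ commute with u⁸; so |C_G(u⁸)| ≥ |⟨u⁸⟩| = 11.
By orbit–stabilizer, |C_G(u⁸)| = |G| / |conj. class of u⁸| = 22 / 2 = 11.
The 11 elements commuting with u⁸ are {e, u, u², u³, u⁴, u⁵, u⁶, u⁷, u⁸, u⁹, u¹⁰}.

Answer: {e, u, u², u³, u⁴, u⁵, u⁶, u⁷, u⁸, u⁹, u¹⁰}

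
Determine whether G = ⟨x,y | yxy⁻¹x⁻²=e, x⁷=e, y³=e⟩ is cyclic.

Every cyclic group is abelian. But x·y = xy while y·x = x²y, so x·y ≠ y·x and G is not abelian. Hence G is not cyclic.

Answer: No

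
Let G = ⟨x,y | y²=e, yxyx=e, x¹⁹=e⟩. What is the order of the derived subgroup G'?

G' = [G, G] is generated by all commutators. The generator-pair commutators are: [x, y] = x².
The subgroup they normally generate is {e, x, x², x³, x⁴, x⁵, x⁶, x⁷, x⁸, x⁹, x¹⁰, x¹¹, x¹², x¹³, x¹⁴, x¹⁵, x¹⁶, x¹⁷, x¹⁸}, of order 19.
Check: |G/G'| = 38/19 = 2 is the order of the abelianisation.

Answer: 19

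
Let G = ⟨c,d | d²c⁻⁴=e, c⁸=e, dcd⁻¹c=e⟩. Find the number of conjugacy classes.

The conjugacy classes (representative and size) are:
  [e] (size 1), [c⁷] (size 2), [c²] (size 2), [c⁵] (size 2), [c⁴] (size 1), [c²d⁻¹] (size 4), [c³d] (size 4).
Class equation: 1 + 2 + 2 + 2 + 1 + 4 + 4 = 16 = |G|. So G has 7 conjugacy classes.

Answer: 7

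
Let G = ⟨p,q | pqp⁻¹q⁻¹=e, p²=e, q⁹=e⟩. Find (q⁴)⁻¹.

The order of (q⁴) is 9 (smallest k with (q⁴)ᵏ = e), so (q⁴)⁻¹ = (q⁴)⁸ = q⁵.
Check: (q⁴) · (q⁵) → (q⁴) · q⁵ = e, giving e as required.

Answer: q⁵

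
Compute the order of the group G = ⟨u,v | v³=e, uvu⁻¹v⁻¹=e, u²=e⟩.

Enumerate words in the generators, reducing via the relations: the distinct elements are
  {e, u, v, uv, v², uv²}.
No further products give new elements, so |G| = 6.

Answer: 6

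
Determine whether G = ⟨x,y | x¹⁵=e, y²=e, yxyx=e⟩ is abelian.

x·y = xy but y·x = x¹⁴y, so x·y ≠ y·x and G is not abelian.

Answer: No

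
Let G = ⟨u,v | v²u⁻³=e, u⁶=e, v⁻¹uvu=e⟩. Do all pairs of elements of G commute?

u·v = uv but v·u = u²v⁻¹, so u·v ≠ v·u and G is not abelian.

Answer: No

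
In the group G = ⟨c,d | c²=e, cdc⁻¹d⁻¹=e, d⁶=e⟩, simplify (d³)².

Compute successive powers of (d³), reducing at each step:
  (d³)²: (d³) · d³ = e

Answer: e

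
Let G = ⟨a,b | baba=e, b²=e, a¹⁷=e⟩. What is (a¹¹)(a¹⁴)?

Compute (a¹¹) · (a¹⁴) by multiplying left to right and reducing via the relations at each step:
  (a¹¹) · a¹⁴ = a⁸

Answer: a⁸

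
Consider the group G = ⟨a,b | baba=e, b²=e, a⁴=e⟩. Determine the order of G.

Enumerate words in the generators, reducing via the relations: the distinct elements are
  {a, b, e, ab, a², a³, a²b, a³b}.
No further products give new elements, so |G| = 8.

Answer: 8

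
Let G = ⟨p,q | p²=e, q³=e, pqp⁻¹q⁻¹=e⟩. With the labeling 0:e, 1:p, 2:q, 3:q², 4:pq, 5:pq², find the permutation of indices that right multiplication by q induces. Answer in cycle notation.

(0 2 3)(1 4 5)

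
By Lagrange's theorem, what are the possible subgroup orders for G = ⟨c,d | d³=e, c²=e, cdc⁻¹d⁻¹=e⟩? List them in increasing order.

|G| = 6 = 2 · 3. By Lagrange's theorem the order of any subgroup divides 6; the divisors of 6 are 1, 2, 3, 6.

Answer: 1, 2, 3, 6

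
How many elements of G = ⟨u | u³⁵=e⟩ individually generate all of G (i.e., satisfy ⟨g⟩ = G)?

G is cyclic of order 35. An element generates G iff its order is 35, and a cyclic group of order 35 has exactly φ(35) = 24 such elements.

Answer: 24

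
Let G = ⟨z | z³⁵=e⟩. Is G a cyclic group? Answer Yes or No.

|G| = 35. The element z has order 35 (its powers give 35 distinct elements), so ⟨z⟩ = G and G is cyclic.

Answer: Yes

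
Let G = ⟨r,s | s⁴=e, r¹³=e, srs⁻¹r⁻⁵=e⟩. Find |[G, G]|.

G' = [G, G] is generated by all commutators. The generator-pair commutators are: [r, s] = r⁹.
The subgroup they normally generate is {e, r, r², r³, r⁴, r⁵, r⁶, r⁷, r⁸, r⁹, r¹⁰, r¹¹, r¹²}, of order 13.
Check: |G/G'| = 52/13 = 4 is the order of the abelianisation.

Answer: 13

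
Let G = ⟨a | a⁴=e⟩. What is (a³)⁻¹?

The order of (a³) is 4 (smallest k with (a³)ᵏ = e), so (a³)⁻¹ = (a³)³ = a.
Check: (a³) · a → (a³) · a = e, giving e as required.

Answer: a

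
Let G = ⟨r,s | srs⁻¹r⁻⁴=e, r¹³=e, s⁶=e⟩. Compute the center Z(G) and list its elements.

An element z ∈ Z(G) iff z commutes with every generator.
For example e is central: e·r = r = r·e; e·s = s = s·e.
Whereas r ∉ Z(G) since r·s = rs ≠ r⁴s = s·r.
Checking each of the 78 elements this way gives Z(G) = {e}, of order 1.

Answer: {e}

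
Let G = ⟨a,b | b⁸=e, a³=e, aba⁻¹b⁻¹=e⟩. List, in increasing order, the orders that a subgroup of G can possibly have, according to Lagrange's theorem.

|G| = 24 = 2³ · 3. By Lagrange's theorem the order of any subgroup divides 24; the divisors of 24 are 1, 2, 3, 4, 6, 8, 12, 24.

Answer: 1, 2, 3, 4, 6, 8, 12, 24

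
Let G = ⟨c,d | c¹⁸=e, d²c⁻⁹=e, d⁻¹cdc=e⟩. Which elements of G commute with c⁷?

⟨c⁷⟩ ⊆ C_G(c⁷) since powers of c⁷ commute with c⁷; so |C_G(c⁷)| ≥ |⟨c⁷⟩| = 18.
By orbit–stabilizer, |C_G(c⁷)| = |G| / |conj. class of c⁷| = 36 / 2 = 18.
The 18 elements commuting with c⁷ are {e, c, c², c³, c⁴, c⁵, c⁶, c⁷, c⁸, c⁹, c¹⁰, c¹¹, c¹², c¹³, c¹⁴, c¹⁵, c¹⁶, c¹⁷}.

Answer: {e, c, c², c³, c⁴, c⁵, c⁶, c⁷, c⁸, c⁹, c¹⁰, c¹¹, c¹², c¹³, c¹⁴, c¹⁵, c¹⁶, c¹⁷}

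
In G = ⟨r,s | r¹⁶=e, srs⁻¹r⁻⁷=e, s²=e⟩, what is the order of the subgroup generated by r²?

|⟨r²⟩| equals the order of r². Compute successive powers until reaching e:
  (r²)¹ = r², (r²)² = r⁴, (r²)³ = r⁶, (r²)⁴ = r⁸, (r²)⁵ = r¹⁰, (r²)⁶ = r¹², (r²)⁷ = r¹⁴, (r²)⁸ = e.
The smallest positive k with (r²)ᵏ = e is 8, so |⟨r²⟩| = 8.

Answer: 8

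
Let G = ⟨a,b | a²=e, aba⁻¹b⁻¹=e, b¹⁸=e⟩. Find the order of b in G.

Compute successive powers until reaching e:
  b¹ = b, b² = b², b³ = b³, b⁴ = b⁴, b⁵ = b⁵, b⁶ = b⁶, b⁷ = b⁷, b⁸ = b⁸, b⁹ = b⁹, b¹⁰ = b¹⁰, b¹¹ = b¹¹, b¹² = b¹², b¹³ = b¹³, b¹⁴ = b¹⁴, b¹⁵ = b¹⁵, b¹⁶ = b¹⁶, b¹⁷ = b¹⁷, b¹⁸ = e.
The smallest positive k with bᵏ = e is 18.

Answer: 18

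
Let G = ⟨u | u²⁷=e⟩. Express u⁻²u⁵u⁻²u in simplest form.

Multiply left to right, reducing at each step:
  (u²⁵) · u⁵ = u³
  (u³) · u⁻² = u
  u · u = u²

Answer: u²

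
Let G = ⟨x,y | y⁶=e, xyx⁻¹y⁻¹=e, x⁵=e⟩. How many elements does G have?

Enumerate words in the generators, reducing via the relations: the distinct elements are
  {e, x, y, xy, x², x³, x⁴, y², y³, y⁴, y⁵, xy², xy³, xy⁴, xy⁵, x²y, x³y, x⁴y, x²y², x²y³, x²y⁴, x²y⁵, x³y², x³y³, x³y⁴, x³y⁵, x⁴y², x⁴y³, x⁴y⁴, x⁴y⁵}.
No further products give new elements, so |G| = 30.

Answer: 30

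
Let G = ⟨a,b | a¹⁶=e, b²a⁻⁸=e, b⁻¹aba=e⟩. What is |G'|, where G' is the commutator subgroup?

G' = [G, G] is generated by all commutators. The generator-pair commutators are: [a, b] = a².
The subgroup they normally generate is {e, a², a⁴, a⁶, a⁸, a¹⁰, a¹², a¹⁴}, of order 8.
Check: |G/G'| = 32/8 = 4 is the order of the abelianisation.

Answer: 8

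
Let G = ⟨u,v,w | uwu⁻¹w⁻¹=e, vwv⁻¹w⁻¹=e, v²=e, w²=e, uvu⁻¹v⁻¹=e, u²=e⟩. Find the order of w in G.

Compute successive powers until reaching e:
  w¹ = w, w² = e.
The smallest positive k with wᵏ = e is 2.

Answer: 2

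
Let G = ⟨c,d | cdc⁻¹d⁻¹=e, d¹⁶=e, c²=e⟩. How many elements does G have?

Enumerate words in the generators, reducing via the relations: the distinct elements are
  {c, d, e, cd, d², d³, d⁴, d⁵, d⁶, d⁷, d⁸, d⁹, cd², cd³, cd⁴, cd⁵, cd⁶, cd⁷, cd⁸, cd⁹, d¹², d¹³, d¹¹, d¹⁰, d¹⁴, d¹⁵, cd¹², cd¹³, cd¹¹, cd¹⁰, cd¹⁴, cd¹⁵}.
No further products give new elements, so |G| = 32.

Answer: 32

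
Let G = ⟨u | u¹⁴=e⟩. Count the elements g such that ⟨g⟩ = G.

G is cyclic of order 14. An element generates G iff its order is 14, and a cyclic group of order 14 has exactly φ(14) = 6 such elements.

Answer: 6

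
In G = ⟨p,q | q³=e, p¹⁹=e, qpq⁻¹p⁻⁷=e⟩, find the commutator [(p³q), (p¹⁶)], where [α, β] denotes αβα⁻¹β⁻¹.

[(p³q), (p¹⁶)] = (p³q)·(p¹⁶)·(p³q)⁻¹·(p¹⁶)⁻¹.
  (p³q) · (p¹⁶) = pq
  (pq) · (p⁵q²) = p¹⁷
  (p¹⁷) · (p³) = p

Answer: p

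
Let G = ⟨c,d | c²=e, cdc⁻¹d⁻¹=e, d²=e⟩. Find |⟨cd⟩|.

|⟨cd⟩| equals the order of cd. Compute successive powers until reaching e:
  (cd)¹ = cd, (cd)² = e.
The smallest positive k with (cd)ᵏ = e is 2, so |⟨cd⟩| = 2.

Answer: 2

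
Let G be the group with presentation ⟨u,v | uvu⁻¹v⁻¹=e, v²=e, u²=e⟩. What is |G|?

Enumerate words in the generators, reducing via the relations: the distinct elements are
  {e, u, v, uv}.
No further products give new elements, so |G| = 4.

Answer: 4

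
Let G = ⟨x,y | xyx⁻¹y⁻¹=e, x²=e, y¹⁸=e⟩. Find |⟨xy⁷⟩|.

|⟨xy⁷⟩| equals the order of xy⁷. Compute successive powers until reaching e:
  (xy⁷)¹ = xy⁷, (xy⁷)² = y¹⁴, (xy⁷)³ = xy³, (xy⁷)⁴ = y¹⁰, (xy⁷)⁵ = xy¹⁷, (xy⁷)⁶ = y⁶, (xy⁷)⁷ = xy¹³, (xy⁷)⁸ = y², (xy⁷)⁹ = xy⁹, (xy⁷)¹⁰ = y¹⁶, (xy⁷)¹¹ = xy⁵, (xy⁷)¹² = y¹², (xy⁷)¹³ = xy, (xy⁷)¹⁴ = y⁸, (xy⁷)¹⁵ = xy¹⁵, (xy⁷)¹⁶ = y⁴, (xy⁷)¹⁷ = xy¹¹, (xy⁷)¹⁸ = e.
The smallest positive k with (xy⁷)ᵏ = e is 18, so |⟨xy⁷⟩| = 18.

Answer: 18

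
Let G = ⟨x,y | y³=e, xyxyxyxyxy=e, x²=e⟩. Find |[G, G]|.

G' = [G, G] is generated by all commutators. The generator-pair commutators are: [x, y] = xyxy².
The subgroup they normally generate is {e, x, y, y², xy, xyx, xyxy, xyxyx, y²xy²x, y²xy², y²x, xy², yx, yxy, yxyx, xy²xy²x, xy²xy², xy²x, y²xy, y²xyx, y²xyxy, yxy²xy², yxy²x, yxy², xyxy², xy²xy, xy²xyx, xy²xyxy, xyxy²xy², xyxy²x, y²xy²xy, xyxy²xy, xyxy²xyx, xyxy²xyxy, y²xy²xyxy², y²xy²xyx, y²xy²xyxy, y²xyxy²xy², y²xyxy²x, y²xyxy², yxyxy², yxy²xy, yxy²xyx, yxy²xyxy, yxyxy²xy², yxyxy²x, yxyxy²xy, xy²xyxy²xy², xy²xyxy²x, xy²xyxy², y²xyxy²xy, y²xyxy²xyx, yxy²xyxy²x, yxy²xyxy², xy²xyxy²xy, xy²xyxy²xyx, xyxy²xyxy²x, xyxy²xyxy², xyxy²xyxy²xy, yxy²xyxy²xy}, of order 60.
Check: |G/G'| = 60/60 = 1 is the order of the abelianisation.

Answer: 60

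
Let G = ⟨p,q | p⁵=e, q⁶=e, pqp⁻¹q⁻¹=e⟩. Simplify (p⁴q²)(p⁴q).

Compute (p⁴q²) · (p⁴q) by multiplying left to right and reducing via the relations at each step:
  (p⁴q²) · p⁴ = p³q²
  (p³q²) · q = p³q³

Answer: p³q³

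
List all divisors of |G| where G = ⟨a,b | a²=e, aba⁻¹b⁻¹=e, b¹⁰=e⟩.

|G| = 20 = 2² · 5. By Lagrange's theorem the order of any subgroup divides 20; the divisors of 20 are 1, 2, 4, 5, 10, 20.

Answer: 1, 2, 4, 5, 10, 20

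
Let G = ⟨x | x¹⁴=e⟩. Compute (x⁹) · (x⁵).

Compute (x⁹) · (x⁵) by multiplying left to right and reducing via the relations at each step:
  (x⁹) · x⁵ = e

Answer: e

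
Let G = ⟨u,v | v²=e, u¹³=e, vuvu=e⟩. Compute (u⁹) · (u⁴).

Compute (u⁹) · (u⁴) by multiplying left to right and reducing via the relations at each step:
  (u⁹) · u⁴ = e

Answer: e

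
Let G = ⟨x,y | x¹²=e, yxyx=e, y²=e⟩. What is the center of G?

An element z ∈ Z(G) iff z commutes with every generator.
For example x⁶ is central: (x⁶)·x = x⁷ = x·(x⁶); (x⁶)·y = x⁶y = y·(x⁶).
Whereas x ∉ Z(G) since x·y = xy ≠ x¹¹y = y·x.
Checking each of the 24 elements this way gives Z(G) = {e, x⁶}, of order 2.

Answer: {e, x⁶}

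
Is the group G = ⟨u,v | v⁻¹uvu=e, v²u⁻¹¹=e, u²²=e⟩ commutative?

u·v = uv but v·u = u¹⁰v⁻¹, so u·v ≠ v·u and G is not abelian.

Answer: No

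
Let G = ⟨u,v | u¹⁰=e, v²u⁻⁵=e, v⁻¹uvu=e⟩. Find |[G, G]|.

G' = [G, G] is generated by all commutators. The generator-pair commutators are: [u, v] = u².
The subgroup they normally generate is {e, u², u⁴, u⁶, u⁸}, of order 5.
Check: |G/G'| = 20/5 = 4 is the order of the abelianisation.

Answer: 5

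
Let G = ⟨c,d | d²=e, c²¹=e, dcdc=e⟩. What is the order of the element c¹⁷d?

Compute successive powers until reaching e:
  (c¹⁷d)¹ = c¹⁷d, (c¹⁷d)² = e.
The smallest positive k with (c¹⁷d)ᵏ = e is 2.

Answer: 2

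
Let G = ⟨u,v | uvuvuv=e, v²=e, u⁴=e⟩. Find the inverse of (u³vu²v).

The order of (u³vu²v) is 2 (smallest k with (u³vu²v)ᵏ = e), so (u³vu²v)⁻¹ = (u³vu²v)¹ = u³vu²v.
Check: (u³vu²v) · (u³vu²v) → (u³vu²v) · u³ = vu²v;   (vu²v) · v = vu²;   (vu²) · u² = v;   v · v = e, giving e as required.

Answer: u³vu²v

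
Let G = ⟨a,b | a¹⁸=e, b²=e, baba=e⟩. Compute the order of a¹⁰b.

Compute successive powers until reaching e:
  (a¹⁰b)¹ = a¹⁰b, (a¹⁰b)² = e.
The smallest positive k with (a¹⁰b)ᵏ = e is 2.

Answer: 2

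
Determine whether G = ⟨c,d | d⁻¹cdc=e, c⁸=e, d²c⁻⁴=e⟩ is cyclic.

Every cyclic group is abelian. But c·d = cd while d·c = c³d⁻¹, so c·d ≠ d·c and G is not abelian. Hence G is not cyclic.

Answer: No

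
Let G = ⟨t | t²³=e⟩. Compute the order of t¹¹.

Compute successive powers until reaching e:
  (t¹¹)¹ = t¹¹, (t¹¹)² = t²², (t¹¹)³ = t¹⁰, (t¹¹)⁴ = t²¹, (t¹¹)⁵ = t⁹, (t¹¹)⁶ = t²⁰, (t¹¹)⁷ = t⁸, (t¹¹)⁸ = t¹⁹, (t¹¹)⁹ = t⁷, (t¹¹)¹⁰ = t¹⁸, (t¹¹)¹¹ = t⁶, (t¹¹)¹² = t¹⁷, (t¹¹)¹³ = t⁵, (t¹¹)¹⁴ = t¹⁶, (t¹¹)¹⁵ = t⁴, (t¹¹)¹⁶ = t¹⁵, (t¹¹)¹⁷ = t³, (t¹¹)¹⁸ = t¹⁴, (t¹¹)¹⁹ = t², (t¹¹)²⁰ = t¹³, (t¹¹)²¹ = t, (t¹¹)²² = t¹², (t¹¹)²³ = e.
The smallest positive k with (t¹¹)ᵏ = e is 23.

Answer: 23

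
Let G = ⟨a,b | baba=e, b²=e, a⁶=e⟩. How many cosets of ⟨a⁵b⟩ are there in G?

First find ord(a⁵b) by computing successive powers:
  (a⁵b)¹ = a⁵b, (a⁵b)² = e.
So |⟨a⁵b⟩| = ord(a⁵b) = 2. With |G| = 12, by Lagrange [G : ⟨a⁵b⟩] = 12/2 = 6.

Answer: 6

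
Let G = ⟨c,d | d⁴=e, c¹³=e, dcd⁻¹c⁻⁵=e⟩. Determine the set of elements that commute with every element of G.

An element z ∈ Z(G) iff z commutes with every generator.
For example e is central: e·c = c = c·e; e·d = d = d·e.
Whereas c ∉ Z(G) since c·d = cd ≠ c⁵d = d·c.
Checking each of the 52 elements this way gives Z(G) = {e}, of order 1.

Answer: {e}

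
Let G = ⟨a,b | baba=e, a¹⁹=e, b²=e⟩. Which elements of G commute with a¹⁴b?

⟨a¹⁴b⟩ ⊆ C_G(a¹⁴b) since powers of a¹⁴b commute with a¹⁴b; so |C_G(a¹⁴b)| ≥ |⟨a¹⁴b⟩| = 2.
By orbit–stabilizer, |C_G(a¹⁴b)| = |G| / |conj. class of a¹⁴b| = 38 / 19 = 2.
The 2 elements commuting with a¹⁴b are {e, a¹⁴b}.

Answer: {e, a¹⁴b}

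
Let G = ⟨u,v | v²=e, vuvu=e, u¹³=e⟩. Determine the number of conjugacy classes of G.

The conjugacy classes (representative and size) are:
  [e] (size 1), [u¹²] (size 2), [u¹¹] (size 2), [u³] (size 2), [u⁴] (size 2), [u⁸] (size 2), [u⁶] (size 2), [v] (size 13).
Class equation: 1 + 2 + 2 + 2 + 2 + 2 + 2 + 13 = 26 = |G|. So G has 8 conjugacy classes.

Answer: 8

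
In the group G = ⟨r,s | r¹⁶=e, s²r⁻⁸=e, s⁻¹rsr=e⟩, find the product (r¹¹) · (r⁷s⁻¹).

Compute (r¹¹) · (r⁷s⁻¹) by multiplying left to right and reducing via the relations at each step:
  (r¹¹) · r⁷ = r²
  (r²) · s⁻¹ = r²s⁻¹

Answer: r²s⁻¹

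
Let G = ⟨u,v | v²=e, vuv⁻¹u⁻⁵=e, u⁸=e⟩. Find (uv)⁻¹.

The order of (uv) is 8 (smallest k with (uv)ᵏ = e), so (uv)⁻¹ = (uv)⁷ = u³v.
Check: (uv) · (u³v) → (uv) · u³ = v;   v · v = e, giving e as required.

Answer: u³v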